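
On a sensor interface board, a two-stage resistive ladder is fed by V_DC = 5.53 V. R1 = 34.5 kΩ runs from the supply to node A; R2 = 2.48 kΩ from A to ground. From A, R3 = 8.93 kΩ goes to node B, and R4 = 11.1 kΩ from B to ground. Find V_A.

Looking into the second stage from A: R3 + R4 = 20.03 kΩ appears in parallel with R2.
R2 ‖ (R3+R4) = 2.207 kΩ.
V_A = 5.53 × 2.207/(34.5 + 2.207) = 0.3325 V.

V_A ≈ 0.332 V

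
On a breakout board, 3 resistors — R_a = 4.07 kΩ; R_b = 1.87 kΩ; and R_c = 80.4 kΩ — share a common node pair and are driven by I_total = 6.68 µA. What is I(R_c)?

I ≈ 0.105 µA

Total conductance ΣG = 1/4.07 + 1/1.87 + 1/80.4 = 0.7929 (units of 1/kΩ).
R_c takes the fraction G_k/ΣG = 0.01244/0.7929 = 0.01569, so I = 6.68 × 0.01569 = 0.1048 µA.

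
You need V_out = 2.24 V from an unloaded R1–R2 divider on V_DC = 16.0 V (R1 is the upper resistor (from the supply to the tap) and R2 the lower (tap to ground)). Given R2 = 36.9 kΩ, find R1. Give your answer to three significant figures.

Required fraction k = V_out/V_DC = 0.1400.
R1 = R2·(1/k − 1) = 36.9 × 6.143 = 226.7 kΩ.

R1 ≈ 227 kΩ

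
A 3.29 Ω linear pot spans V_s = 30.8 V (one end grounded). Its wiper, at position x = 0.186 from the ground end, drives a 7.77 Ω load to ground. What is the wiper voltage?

V_out ≈ 5.38 V

Split the track: R_lower = x·R_p = 0.6119 Ω, R_upper = (1−x)·R_p = 2.678 Ω.
Lower segment in parallel with the load: 0.6119 ‖ 7.77 = 0.5673 Ω.
Then V_out = V_s · 0.5673/(2.678 + 0.5673) = 5.384 V.
(Unloaded: V_out = x·V_s = 5.73 V.)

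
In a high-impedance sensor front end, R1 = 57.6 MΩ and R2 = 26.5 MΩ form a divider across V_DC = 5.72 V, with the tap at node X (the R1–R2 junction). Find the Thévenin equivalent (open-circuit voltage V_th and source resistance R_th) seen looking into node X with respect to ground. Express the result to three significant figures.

Open-circuit (no load on X): V_th = V_DC · R2/(R1 + R2) = 5.72 × 26.5/(57.60 + 26.5) = 1.802 V.
With V_DC suppressed (replaced by a short), R_th = R1 ‖ R2 = (57.60 × 26.5)/(57.60 + 26.5) = 18.15 MΩ.

V_th ≈ 1.80 V, R_th ≈ 18.1 MΩ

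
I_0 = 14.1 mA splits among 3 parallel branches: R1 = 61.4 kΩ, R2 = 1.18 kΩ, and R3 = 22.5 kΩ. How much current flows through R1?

I ≈ 0.253 mA

ΣG = 1/61.4 + 1/1.18 + 1/22.5 = 0.9082.
Current divider: I(R1) = I_0 · G_k/ΣG = 14.1 × (0.01629/0.9082) = 14.1 × 0.01793 = 0.2529 mA.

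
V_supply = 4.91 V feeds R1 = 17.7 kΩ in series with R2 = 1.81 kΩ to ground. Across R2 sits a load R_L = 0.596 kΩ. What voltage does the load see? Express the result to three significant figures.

V_out ≈ 0.121 V

The load sits in parallel with R2, giving an effective lower resistance R2' = R2·R_L/(R2+R_L) = 0.4484 kΩ.
Voltage divider with the loaded lower leg: V_out = 4.91 × 0.4484/(17.7 + 0.4484) = 4.91 × 0.02471 = 0.1213 V.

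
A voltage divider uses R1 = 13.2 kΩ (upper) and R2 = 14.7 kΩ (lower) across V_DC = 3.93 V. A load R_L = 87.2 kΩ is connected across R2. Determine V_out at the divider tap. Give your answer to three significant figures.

V_out ≈ 1.92 V

First combine the lower leg with the load: R2 ‖ R_L = 12.58 kΩ.
Now apply the divider: V_out = 3.93 × 0.4880 = 1.918 V.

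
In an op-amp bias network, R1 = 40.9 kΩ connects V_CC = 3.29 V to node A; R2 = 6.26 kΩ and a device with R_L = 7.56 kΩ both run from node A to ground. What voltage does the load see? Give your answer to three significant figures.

First combine the lower leg with the load: R2 ‖ R_L = 3.424 kΩ.
Then V_out = V_CC · R2'/(R1 + R2') = 3.29 × 3.424/44.32 = 0.2542 V.
(Unloaded it would be 0.437 V; the load pulls it down.)

V_out ≈ 0.254 V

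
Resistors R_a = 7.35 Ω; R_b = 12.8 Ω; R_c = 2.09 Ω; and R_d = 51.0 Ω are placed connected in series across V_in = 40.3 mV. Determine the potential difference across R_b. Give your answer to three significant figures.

V ≈ 7.04 mV

Total series resistance ΣR = 7.35 + 12.8 + 2.09 + 51.0 = 73.24 Ω.
V = V_in · R/ΣR = 40.3 × 0.1748 = 7.043 mV.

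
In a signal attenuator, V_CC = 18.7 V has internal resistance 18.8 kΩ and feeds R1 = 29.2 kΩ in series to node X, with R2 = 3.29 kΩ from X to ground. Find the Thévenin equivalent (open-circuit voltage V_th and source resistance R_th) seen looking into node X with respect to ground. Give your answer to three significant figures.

R1' = 18.8 + 29.2 = 48.00 kΩ (source resistance + R1).
V_th is the unloaded tap voltage: V_CC · R2/(R1'+R2) = 18.7 × 0.06415 = 1.200 V.
Looking into X with the source shorted: R_th = R1'·R2/(R1'+R2) = 48.00 × 3.29/51.29 = 3.079 kΩ.

V_th ≈ 1.20 V, R_th ≈ 3.08 kΩ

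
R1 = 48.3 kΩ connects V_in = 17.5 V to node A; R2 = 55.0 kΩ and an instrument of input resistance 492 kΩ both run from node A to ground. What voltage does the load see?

V_out ≈ 8.85 V

R2 ‖ R_L = (55.0 × 492)/(55.0 + 492) = 49.47 kΩ.
Now apply the divider: V_out = 17.5 × 0.5060 = 8.855 V.
(Unloaded it would be 9.32 V; the load pulls it down.)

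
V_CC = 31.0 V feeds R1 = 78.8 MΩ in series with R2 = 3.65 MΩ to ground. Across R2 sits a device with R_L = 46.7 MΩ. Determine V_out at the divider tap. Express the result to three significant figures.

R2 ‖ R_L = (3.65 × 46.7)/(3.65 + 46.7) = 3.385 MΩ.
Now apply the divider: V_out = 31.0 × 0.04119 = 1.277 V.
(Unloaded it would be 1.37 V; the load pulls it down.)

V_out ≈ 1.28 V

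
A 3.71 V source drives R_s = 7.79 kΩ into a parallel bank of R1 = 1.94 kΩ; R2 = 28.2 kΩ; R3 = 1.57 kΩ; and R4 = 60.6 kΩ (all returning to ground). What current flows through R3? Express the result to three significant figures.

Parallel bank: R_p = 1/(1/1.94 + 1/28.2 + 1/1.57 + 1/60.6) = 0.8303 kΩ.
V_A by voltage divider: V_A = 3.71 × 0.8303/(7.79 + 0.8303) = 0.3573 V.
I(R3) = V_A / R3 = 0.3573/1.57 = 0.2276 mA.
(Equivalently: I_total = 0.4304 mA, then current-divider fraction G_k/ΣG = 0.5289.)

I ≈ 0.228 mA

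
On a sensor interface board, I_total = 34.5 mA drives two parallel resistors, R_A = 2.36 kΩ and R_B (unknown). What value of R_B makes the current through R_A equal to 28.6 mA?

R_B ≈ 11.4 kΩ

In a two-way split, I_A/I_total = R_B/(R_A + R_B).
28.6/34.5 = R_B/(R_A + R_B) → R_B = R_A · (0.8290)/(1 − 0.8290) = 2.36 × 4.847 = 11.44 kΩ.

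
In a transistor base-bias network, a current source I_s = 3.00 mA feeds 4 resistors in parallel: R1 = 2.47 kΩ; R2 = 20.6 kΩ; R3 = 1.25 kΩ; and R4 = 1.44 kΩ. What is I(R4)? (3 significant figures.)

I ≈ 1.07 mA

Conductances: ΣG = 1/2.47 + 1/20.6 + 1/1.25 + 1/1.44 = 1.948 (1/kΩ).
R4 takes the fraction G_k/ΣG = 0.6944/1.948 = 0.3565, so I = 3.00 × 0.3565 = 1.070 mA.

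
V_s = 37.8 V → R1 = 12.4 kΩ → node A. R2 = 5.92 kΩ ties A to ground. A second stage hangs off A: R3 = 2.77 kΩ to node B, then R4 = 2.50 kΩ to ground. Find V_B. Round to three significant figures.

V_B ≈ 3.29 V

Node A sees R2 in parallel with the series input of stage 2, R3 + R4 = 5.270 kΩ.
R2 ‖ (R3+R4) = 2.788 kΩ.
V_A = 37.8 × 2.788/(12.4 + 2.788) = 6.939 V.
V_B = V_A × 0.4744 = 3.292 V.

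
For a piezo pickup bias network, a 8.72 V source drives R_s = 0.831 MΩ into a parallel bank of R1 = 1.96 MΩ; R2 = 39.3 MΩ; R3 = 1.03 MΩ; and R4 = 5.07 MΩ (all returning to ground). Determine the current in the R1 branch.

I ≈ 1.84 µA

Equivalent of the parallel group: R_p = 0.5869 MΩ.
V_A = 8.72 × 0.5869/1.418 = 3.610 V.
I(R1) = V_A / R1 = 3.610/1.96 = 1.842 µA.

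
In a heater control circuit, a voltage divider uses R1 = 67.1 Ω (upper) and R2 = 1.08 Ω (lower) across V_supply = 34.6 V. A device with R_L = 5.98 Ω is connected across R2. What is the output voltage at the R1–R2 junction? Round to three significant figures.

The load sits in parallel with R2, giving an effective lower resistance R2' = R2·R_L/(R2+R_L) = 0.9148 Ω.
Then V_out = V_supply · R2'/(R1 + R2') = 34.6 × 0.9148/68.01 = 0.4654 V.

V_out ≈ 0.465 V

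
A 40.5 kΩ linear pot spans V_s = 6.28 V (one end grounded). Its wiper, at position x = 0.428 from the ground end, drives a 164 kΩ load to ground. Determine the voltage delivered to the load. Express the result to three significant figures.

Lower segment x·R_p = 17.33 kΩ; upper segment (1−x)·R_p = 23.17 kΩ.
R_L loads the lower segment: effective lower R = 15.68 kΩ.
Then V_out = V_s · 15.68/(23.17 + 15.68) = 2.535 V.

V_out ≈ 2.53 V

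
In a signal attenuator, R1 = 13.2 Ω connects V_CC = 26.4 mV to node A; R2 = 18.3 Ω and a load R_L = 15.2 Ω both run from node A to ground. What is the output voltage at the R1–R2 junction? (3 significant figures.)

V_out ≈ 10.2 mV

First combine the lower leg with the load: R2 ‖ R_L = 8.303 Ω.
Voltage divider with the loaded lower leg: V_out = 26.4 × 8.303/(13.2 + 8.303) = 26.4 × 0.3861 = 10.19 mV.
(Unloaded it would be 15.3 mV; the load pulls it down.)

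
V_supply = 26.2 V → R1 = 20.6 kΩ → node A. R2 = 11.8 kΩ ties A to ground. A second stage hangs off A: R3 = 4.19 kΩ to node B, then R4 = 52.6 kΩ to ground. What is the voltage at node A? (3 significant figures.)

The second stage (R3 + R4 = 56.79 kΩ) loads node A in parallel with R2.
Effective lower resistance at A: R2 ‖ 56.79 = 9.770 kΩ.
First divider: V_A = V_supply · 9.770/(20.6 + 9.770) = 8.428 V.

V_A ≈ 8.43 V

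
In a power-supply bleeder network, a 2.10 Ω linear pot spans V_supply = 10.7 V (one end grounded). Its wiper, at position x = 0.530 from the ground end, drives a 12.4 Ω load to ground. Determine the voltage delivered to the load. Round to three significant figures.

Split the track: R_lower = x·R_p = 1.113 Ω, R_upper = (1−x)·R_p = 0.9870 Ω.
R_L loads the lower segment: effective lower R = 1.021 Ω.
Loaded-divider output: V_out = 10.7 × 0.5085 = 5.441 V.
(Unloaded: V_out = x·V_supply = 5.67 V.)

V_out ≈ 5.44 V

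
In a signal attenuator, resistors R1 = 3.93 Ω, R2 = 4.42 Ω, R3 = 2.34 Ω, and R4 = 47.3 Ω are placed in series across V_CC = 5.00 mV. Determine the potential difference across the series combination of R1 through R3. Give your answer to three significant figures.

V ≈ 0.922 mV

Total series resistance ΣR = 3.93 + 4.42 + 2.34 + 47.3 = 57.99 Ω.
R_{R1..R3} = 3.93 + 4.42 + 2.34 = 10.69 Ω.
V = V_CC · R/ΣR = 5.00 × 0.1843 = 0.9217 mV.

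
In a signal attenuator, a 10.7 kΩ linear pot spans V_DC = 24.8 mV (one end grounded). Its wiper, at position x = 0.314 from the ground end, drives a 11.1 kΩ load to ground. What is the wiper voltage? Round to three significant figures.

V_out ≈ 6.45 mV

Split the track: R_lower = x·R_p = 3.360 kΩ, R_upper = (1−x)·R_p = 7.340 kΩ.
Lower segment in parallel with the load: 3.360 ‖ 11.1 = 2.579 kΩ.
V_out = 24.8 × 2.579/(7.340 + 2.579) = 6.448 mV.
(Unloaded: V_out = x·V_DC = 7.79 mV.)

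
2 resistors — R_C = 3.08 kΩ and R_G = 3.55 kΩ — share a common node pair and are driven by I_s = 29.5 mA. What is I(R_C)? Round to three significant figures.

Two-branch current divider: I_k = I_s · R_other/(R_1 + R_2).
So I = 29.5 × 3.55/6.630 = 15.80 mA.

I ≈ 15.8 mA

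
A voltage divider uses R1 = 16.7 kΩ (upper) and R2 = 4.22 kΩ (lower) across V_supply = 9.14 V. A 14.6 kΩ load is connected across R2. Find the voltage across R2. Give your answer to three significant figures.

The load sits in parallel with R2, giving an effective lower resistance R2' = R2·R_L/(R2+R_L) = 3.274 kΩ.
Voltage divider with the loaded lower leg: V_out = 9.14 × 3.274/(16.7 + 3.274) = 9.14 × 0.1639 = 1.498 V.

V_out ≈ 1.50 V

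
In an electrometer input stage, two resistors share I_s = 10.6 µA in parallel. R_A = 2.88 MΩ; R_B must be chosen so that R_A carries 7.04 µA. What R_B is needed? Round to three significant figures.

In a two-way split, I_A/I_s = R_B/(R_A + R_B).
With f = 0.6642, R_B = R_A · f/(1−f) = 2.88 × 1.978 = 5.695 MΩ.

R_B ≈ 5.70 MΩ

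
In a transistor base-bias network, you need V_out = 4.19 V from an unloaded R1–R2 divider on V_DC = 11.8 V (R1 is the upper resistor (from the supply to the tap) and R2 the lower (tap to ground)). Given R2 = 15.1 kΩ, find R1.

V_out/V_DC = R2/(R1+R2) = 0.3551.
So R1 = R2 · (V_DC/V_out − 1) = 15.1 × (11.8/4.19 − 1) = 15.1 × 1.816 = 27.43 kΩ.

R1 ≈ 27.4 kΩ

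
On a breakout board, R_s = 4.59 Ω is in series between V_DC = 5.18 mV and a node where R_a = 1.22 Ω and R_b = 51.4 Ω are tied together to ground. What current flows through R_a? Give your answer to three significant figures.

I ≈ 0.875 mA

Equivalent of the parallel group: R_p = 1.192 Ω.
V_A = 5.18 × 1.192/5.782 = 1.068 mV.
I(R_a) = V_A / R_a = 1.068/1.22 = 0.8752 mA.
(Check via current divider: I_total = 0.8959 mA; share G_k/ΣG = 0.9768 → same result.)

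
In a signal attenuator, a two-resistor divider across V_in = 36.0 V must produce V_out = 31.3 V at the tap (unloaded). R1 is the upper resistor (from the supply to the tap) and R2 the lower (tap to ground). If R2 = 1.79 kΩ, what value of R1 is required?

R1 ≈ 0.269 kΩ

V_out/V_in = R2/(R1+R2) = 0.8694.
So R1 = R2 · (V_in/V_out − 1) = 1.79 × (36.0/31.3 − 1) = 1.79 × 0.1502 = 0.2688 kΩ.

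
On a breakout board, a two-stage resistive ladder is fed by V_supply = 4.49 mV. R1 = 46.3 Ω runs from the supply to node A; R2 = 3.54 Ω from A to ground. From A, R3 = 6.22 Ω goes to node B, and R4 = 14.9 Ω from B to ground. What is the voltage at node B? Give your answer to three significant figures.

V_B ≈ 0.195 mV

Node A sees R2 in parallel with the series input of stage 2, R3 + R4 = 21.12 Ω.
Effective lower resistance at A: R2 ‖ 21.12 = 3.032 Ω.
First divider: V_A = V_supply · 3.032/(46.3 + 3.032) = 0.2759 mV.
Then the unloaded second divider: V_B = V_A × R4/(R3+R4) = 0.2759 × 0.7055 = 0.1947 mV.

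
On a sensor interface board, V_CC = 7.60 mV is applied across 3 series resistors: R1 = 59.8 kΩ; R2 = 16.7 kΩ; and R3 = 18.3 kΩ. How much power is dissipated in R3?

P ≈ 0.118 nW

Series current I = V_CC/ΣR = 7.60/94.80 = 0.08017 µA.
P(R3) = I²·R3 = (0.08017)² × 18.3 = 0.1176 nW.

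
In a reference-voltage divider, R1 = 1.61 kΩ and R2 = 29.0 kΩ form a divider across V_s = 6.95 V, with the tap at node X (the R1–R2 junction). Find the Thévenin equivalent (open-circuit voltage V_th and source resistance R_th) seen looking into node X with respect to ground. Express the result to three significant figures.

V_th ≈ 6.58 V, R_th ≈ 1.53 kΩ

Open-circuit (no load on X): V_th = V_s · R2/(R1 + R2) = 6.95 × 29.0/(1.610 + 29.0) = 6.584 V.
With V_s suppressed (replaced by a short), R_th = R1 ‖ R2 = (1.610 × 29.0)/(1.610 + 29.0) = 1.525 kΩ.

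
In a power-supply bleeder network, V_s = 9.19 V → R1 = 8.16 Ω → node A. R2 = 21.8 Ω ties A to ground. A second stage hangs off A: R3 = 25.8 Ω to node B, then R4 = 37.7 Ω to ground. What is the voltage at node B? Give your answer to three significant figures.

The second stage (R3 + R4 = 63.50 Ω) loads node A in parallel with R2.
Effective lower resistance at A: R2 ‖ 63.50 = 16.23 Ω.
V_A = 9.19 × 16.23/(8.16 + 16.23) = 6.115 V.
V_B = V_A × 0.5937 = 3.631 V.

V_B ≈ 3.63 V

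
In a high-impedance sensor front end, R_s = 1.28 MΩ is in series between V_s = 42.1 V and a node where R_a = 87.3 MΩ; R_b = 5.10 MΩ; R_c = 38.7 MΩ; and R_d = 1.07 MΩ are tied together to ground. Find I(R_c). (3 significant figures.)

I ≈ 0.436 µA

Equivalent of the parallel group: R_p = 0.8562 MΩ.
V_A by voltage divider: V_A = 42.1 × 0.8562/(1.28 + 0.8562) = 16.87 V.
I(R_c) = V_A / R_c = 16.87/38.7 = 0.4360 µA.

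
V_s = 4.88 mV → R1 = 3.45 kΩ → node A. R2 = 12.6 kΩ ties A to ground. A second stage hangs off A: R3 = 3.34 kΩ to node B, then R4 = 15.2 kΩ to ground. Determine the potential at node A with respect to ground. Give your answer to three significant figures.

V_A ≈ 3.34 mV

The second stage (R3 + R4 = 18.54 kΩ) loads node A in parallel with R2.
Effective lower resistance at A: R2 ‖ 18.54 = 7.502 kΩ.
First divider: V_A = V_s · 7.502/(3.45 + 7.502) = 3.343 mV.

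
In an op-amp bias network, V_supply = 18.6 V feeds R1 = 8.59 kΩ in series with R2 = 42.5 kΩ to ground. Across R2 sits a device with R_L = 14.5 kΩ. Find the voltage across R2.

V_out ≈ 10.4 V

R2 ‖ R_L = (42.5 × 14.5)/(42.5 + 14.5) = 10.81 kΩ.
Now apply the divider: V_out = 18.6 × 0.5572 = 10.36 V.
(Unloaded it would be 15.5 V; the load pulls it down.)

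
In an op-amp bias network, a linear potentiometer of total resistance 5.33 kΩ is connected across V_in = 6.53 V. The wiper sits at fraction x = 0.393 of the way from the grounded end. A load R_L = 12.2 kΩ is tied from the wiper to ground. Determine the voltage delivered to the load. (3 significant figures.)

Split the track: R_lower = x·R_p = 2.095 kΩ, R_upper = (1−x)·R_p = 3.235 kΩ.
Lower segment in parallel with the load: 2.095 ‖ 12.2 = 1.788 kΩ.
Then V_out = V_in · 1.788/(3.235 + 1.788) = 2.324 V.

V_out ≈ 2.32 V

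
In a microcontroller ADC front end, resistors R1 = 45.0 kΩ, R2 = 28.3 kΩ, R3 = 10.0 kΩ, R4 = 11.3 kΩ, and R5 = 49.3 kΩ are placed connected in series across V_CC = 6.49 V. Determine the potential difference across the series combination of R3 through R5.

Series total: ΣR = 45.0 + 28.3 + 10.0 + 11.3 + 49.3 = 143.9 kΩ.
R_{R3..R5} = 10.0 + 11.3 + 49.3 = 70.60 kΩ.
By the voltage-divider rule, V = 6.49 × 70.60/143.9 = 3.184 V.

V ≈ 3.18 V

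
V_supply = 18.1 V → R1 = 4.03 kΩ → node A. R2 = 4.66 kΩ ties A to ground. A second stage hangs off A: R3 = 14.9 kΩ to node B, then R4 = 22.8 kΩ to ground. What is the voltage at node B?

V_B ≈ 5.55 V

The second stage (R3 + R4 = 37.70 kΩ) loads node A in parallel with R2.
Effective lower resistance at A: R2 ‖ 37.70 = 4.147 kΩ.
So V_A = 18.1 × 0.5072 = 9.180 V.
Then the unloaded second divider: V_B = V_A × R4/(R3+R4) = 9.180 × 0.6048 = 5.552 V.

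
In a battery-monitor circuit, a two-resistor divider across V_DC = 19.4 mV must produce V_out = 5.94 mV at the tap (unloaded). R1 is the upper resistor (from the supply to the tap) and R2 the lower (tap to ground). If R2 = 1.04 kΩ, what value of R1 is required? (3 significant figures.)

R1 ≈ 2.36 kΩ

V_out/V_DC = R2/(R1+R2) = 0.3062.
Rearranging, R1 = R2·(1−k)/k = 1.04 × 2.266 = 2.357 kΩ.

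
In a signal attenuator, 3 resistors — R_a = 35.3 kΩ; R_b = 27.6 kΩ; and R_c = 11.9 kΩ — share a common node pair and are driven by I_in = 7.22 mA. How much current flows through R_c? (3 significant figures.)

Conductances: ΣG = 1/35.3 + 1/27.6 + 1/11.9 = 0.1486 (1/kΩ).
Current divider: I(R_c) = I_in · G_k/ΣG = 7.22 × (0.08403/0.1486) = 7.22 × 0.5655 = 4.083 mA.

I ≈ 4.08 mA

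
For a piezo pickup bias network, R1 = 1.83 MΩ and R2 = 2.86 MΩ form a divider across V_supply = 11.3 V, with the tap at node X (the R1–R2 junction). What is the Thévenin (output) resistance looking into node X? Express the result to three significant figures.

R_th ≈ 1.12 MΩ

With V_supply suppressed (replaced by a short), R_th = R1 ‖ R2 = (1.830 × 2.86)/(1.830 + 2.86) = 1.116 MΩ.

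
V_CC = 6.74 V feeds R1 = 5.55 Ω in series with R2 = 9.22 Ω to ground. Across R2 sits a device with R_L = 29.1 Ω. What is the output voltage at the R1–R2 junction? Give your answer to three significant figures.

V_out ≈ 3.76 V

First combine the lower leg with the load: R2 ‖ R_L = 7.002 Ω.
Now apply the divider: V_out = 6.74 × 0.5578 = 3.760 V.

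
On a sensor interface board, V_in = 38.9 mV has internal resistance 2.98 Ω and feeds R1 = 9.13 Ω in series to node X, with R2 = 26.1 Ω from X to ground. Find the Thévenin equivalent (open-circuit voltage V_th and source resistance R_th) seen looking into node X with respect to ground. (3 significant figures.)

V_th ≈ 26.6 mV, R_th ≈ 8.27 Ω

R1' = 2.98 + 9.13 = 12.11 Ω (source resistance + R1).
V_th is the unloaded tap voltage: V_in · R2/(R1'+R2) = 38.9 × 0.6831 = 26.57 mV.
Looking into X with the source shorted: R_th = R1'·R2/(R1'+R2) = 12.11 × 26.1/38.21 = 8.272 Ω.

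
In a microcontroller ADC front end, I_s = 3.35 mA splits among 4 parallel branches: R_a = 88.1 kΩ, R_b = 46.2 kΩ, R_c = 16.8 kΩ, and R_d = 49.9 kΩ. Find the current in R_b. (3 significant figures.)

Conductances: ΣG = 1/88.1 + 1/46.2 + 1/16.8 + 1/49.9 = 0.1126 (1/kΩ).
By the current-divider rule, I = I_s · G_k/ΣG = 3.35 × 0.1923 = 0.6442 mA.

I ≈ 0.644 mA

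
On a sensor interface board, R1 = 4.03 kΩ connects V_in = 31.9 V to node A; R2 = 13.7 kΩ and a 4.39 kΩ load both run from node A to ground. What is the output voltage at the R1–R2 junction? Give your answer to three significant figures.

V_out ≈ 14.4 V

The load sits in parallel with R2, giving an effective lower resistance R2' = R2·R_L/(R2+R_L) = 3.325 kΩ.
Voltage divider with the loaded lower leg: V_out = 31.9 × 3.325/(4.03 + 3.325) = 31.9 × 0.4520 = 14.42 V.
(Unloaded it would be 24.6 V; the load pulls it down.)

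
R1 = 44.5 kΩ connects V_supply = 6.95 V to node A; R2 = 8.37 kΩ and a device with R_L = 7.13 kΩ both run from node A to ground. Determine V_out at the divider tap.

The load sits in parallel with R2, giving an effective lower resistance R2' = R2·R_L/(R2+R_L) = 3.850 kΩ.
Voltage divider with the loaded lower leg: V_out = 6.95 × 3.850/(44.5 + 3.850) = 6.95 × 0.07963 = 0.5534 V.
(Unloaded it would be 1.10 V; the load pulls it down.)

V_out ≈ 0.553 V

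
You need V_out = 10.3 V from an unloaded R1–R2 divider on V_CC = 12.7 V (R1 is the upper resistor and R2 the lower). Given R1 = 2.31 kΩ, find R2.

Required fraction k = V_out/V_CC = 0.8110.
So R2 = R1 · V_out/(V_CC − V_out) = 2.31 × 10.3/(12.7 − 10.3) = 2.31 × 4.292 = 9.914 kΩ.

R2 ≈ 9.91 kΩ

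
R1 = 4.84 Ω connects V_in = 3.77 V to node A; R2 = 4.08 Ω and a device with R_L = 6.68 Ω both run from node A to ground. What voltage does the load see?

R2 ‖ R_L = (4.08 × 6.68)/(4.08 + 6.68) = 2.533 Ω.
Voltage divider with the loaded lower leg: V_out = 3.77 × 2.533/(4.84 + 2.533) = 3.77 × 0.3435 = 1.295 V.
(Unloaded it would be 1.72 V; the load pulls it down.)

V_out ≈ 1.30 V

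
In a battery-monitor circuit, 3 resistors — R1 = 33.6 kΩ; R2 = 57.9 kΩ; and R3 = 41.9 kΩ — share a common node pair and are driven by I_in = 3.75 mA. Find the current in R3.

ΣG = 1/33.6 + 1/57.9 + 1/41.9 = 0.07090.
By the current-divider rule, I = I_in · G_k/ΣG = 3.75 × 0.3366 = 1.262 mA.

I ≈ 1.26 mA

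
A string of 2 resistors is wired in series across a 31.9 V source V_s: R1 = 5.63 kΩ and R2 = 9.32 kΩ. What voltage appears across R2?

ΣR = 5.63 + 9.32 = 14.95 kΩ.
Voltage divider: V = V_s · (9.320 / 14.95) = 31.9 × 0.6234 = 19.89 V.

V ≈ 19.9 V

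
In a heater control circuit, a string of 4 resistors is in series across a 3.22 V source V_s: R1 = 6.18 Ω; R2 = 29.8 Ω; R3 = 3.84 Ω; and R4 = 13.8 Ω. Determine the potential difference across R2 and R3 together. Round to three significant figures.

Series total: ΣR = 6.18 + 29.8 + 3.84 + 13.8 = 53.62 Ω.
R_{R2..R3} = 29.8 + 3.84 = 33.64 Ω.
V = V_s · R/ΣR = 3.22 × 0.6274 = 2.020 V.

V ≈ 2.02 V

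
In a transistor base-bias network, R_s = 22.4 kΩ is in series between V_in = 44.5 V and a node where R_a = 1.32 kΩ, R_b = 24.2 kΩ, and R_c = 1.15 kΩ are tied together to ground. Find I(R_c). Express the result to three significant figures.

I ≈ 1.01 mA

Parallel bank: R_p = 1/(1/1.32 + 1/24.2 + 1/1.15) = 0.5994 kΩ.
V_A by voltage divider: V_A = 44.5 × 0.5994/(22.4 + 0.5994) = 1.160 V.
Branch current I = V_A/R_c = 1.160/1.15 = 1.008 mA.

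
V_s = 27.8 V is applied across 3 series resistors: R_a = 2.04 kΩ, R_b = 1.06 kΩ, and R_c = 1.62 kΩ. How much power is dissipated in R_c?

Series current I = V_s/ΣR = 27.8/4.720 = 5.890 mA.
P(R_c) = I²·R_c = (5.890)² × 1.62 = 56.20 mW.

P ≈ 56.2 mW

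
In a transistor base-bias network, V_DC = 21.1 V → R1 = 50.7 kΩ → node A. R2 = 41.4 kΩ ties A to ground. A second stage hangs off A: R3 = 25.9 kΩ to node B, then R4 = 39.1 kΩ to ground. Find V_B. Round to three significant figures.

The second stage (R3 + R4 = 65.00 kΩ) loads node A in parallel with R2.
R2 ‖ (R3+R4) = 25.29 kΩ.
First divider: V_A = V_DC · 25.29/(50.7 + 25.29) = 7.022 V.
Then the unloaded second divider: V_B = V_A × R4/(R3+R4) = 7.022 × 0.6015 = 4.224 V.

V_B ≈ 4.22 V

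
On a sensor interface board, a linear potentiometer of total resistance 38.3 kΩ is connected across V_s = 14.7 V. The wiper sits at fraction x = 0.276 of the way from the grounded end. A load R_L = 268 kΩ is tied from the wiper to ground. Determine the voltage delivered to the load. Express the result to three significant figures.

V_out ≈ 3.94 V

Split the track: R_lower = x·R_p = 10.57 kΩ, R_upper = (1−x)·R_p = 27.73 kΩ.
R_L loads the lower segment: effective lower R = 10.17 kΩ.
V_out = 14.7 × 10.17/(27.73 + 10.17) = 3.945 V.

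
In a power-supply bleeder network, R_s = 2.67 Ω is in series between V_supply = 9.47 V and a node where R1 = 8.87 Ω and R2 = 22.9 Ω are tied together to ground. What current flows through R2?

I ≈ 0.292 A

Parallel bank: R_p = 1/(1/8.87 + 1/22.9) = 6.394 Ω.
V_A = 9.47 × 6.394/9.064 = 6.680 V.
I(R2) = V_A / R2 = 6.680/22.9 = 0.2917 A.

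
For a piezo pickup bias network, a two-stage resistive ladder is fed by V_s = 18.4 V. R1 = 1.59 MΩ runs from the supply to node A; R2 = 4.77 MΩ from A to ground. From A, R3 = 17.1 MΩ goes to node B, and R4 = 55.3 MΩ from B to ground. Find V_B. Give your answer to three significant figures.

V_B ≈ 10.4 V

The second stage (R3 + R4 = 72.40 MΩ) loads node A in parallel with R2.
Effective lower resistance at A: R2 ‖ 72.40 = 4.475 MΩ.
First divider: V_A = V_s · 4.475/(1.59 + 4.475) = 13.58 V.
Then the unloaded second divider: V_B = V_A × R4/(R3+R4) = 13.58 × 0.7638 = 10.37 V.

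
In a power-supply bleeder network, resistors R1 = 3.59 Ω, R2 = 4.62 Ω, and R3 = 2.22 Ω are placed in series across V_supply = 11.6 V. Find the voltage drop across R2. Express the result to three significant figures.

V ≈ 5.14 V

ΣR = 3.59 + 4.62 + 2.22 = 10.43 Ω.
V = V_supply · R/ΣR = 11.6 × 0.4430 = 5.138 V.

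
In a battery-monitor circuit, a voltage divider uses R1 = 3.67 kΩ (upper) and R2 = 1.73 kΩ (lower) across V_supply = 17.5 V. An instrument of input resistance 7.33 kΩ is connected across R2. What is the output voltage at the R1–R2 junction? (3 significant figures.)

V_out ≈ 4.83 V

The load sits in parallel with R2, giving an effective lower resistance R2' = R2·R_L/(R2+R_L) = 1.400 kΩ.
Voltage divider with the loaded lower leg: V_out = 17.5 × 1.400/(3.67 + 1.400) = 17.5 × 0.2761 = 4.831 V.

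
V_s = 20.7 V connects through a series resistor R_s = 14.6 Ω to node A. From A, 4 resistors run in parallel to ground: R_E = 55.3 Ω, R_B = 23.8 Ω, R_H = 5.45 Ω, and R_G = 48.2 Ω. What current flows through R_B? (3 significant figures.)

Equivalent of the parallel group: R_p = 3.783 Ω.
Node voltage V_A = V_s · R_p/(R_s + R_p) = 20.7 × 0.2058 = 4.260 V.
I(R_B) = V_A / R_B = 4.260/23.8 = 0.1790 A.

I ≈ 0.179 A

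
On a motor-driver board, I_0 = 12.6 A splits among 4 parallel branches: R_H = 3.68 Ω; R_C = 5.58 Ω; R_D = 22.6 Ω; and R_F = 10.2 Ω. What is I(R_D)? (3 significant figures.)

Conductances: ΣG = 1/3.68 + 1/5.58 + 1/22.6 + 1/10.2 = 0.5932 (1/Ω).
R_D takes the fraction G_k/ΣG = 0.04425/0.5932 = 0.07459, so I = 12.6 × 0.07459 = 0.9398 A.

I ≈ 0.940 A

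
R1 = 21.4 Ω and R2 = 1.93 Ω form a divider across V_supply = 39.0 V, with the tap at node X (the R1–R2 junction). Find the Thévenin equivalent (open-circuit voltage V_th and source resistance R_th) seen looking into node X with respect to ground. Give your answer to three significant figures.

With X open, the divider is unloaded: V_th = 39.0 × 1.93/23.33 = 3.226 V.
With V_supply suppressed (replaced by a short), R_th = R1 ‖ R2 = (21.40 × 1.93)/(21.40 + 1.93) = 1.770 Ω.

V_th ≈ 3.23 V, R_th ≈ 1.77 Ω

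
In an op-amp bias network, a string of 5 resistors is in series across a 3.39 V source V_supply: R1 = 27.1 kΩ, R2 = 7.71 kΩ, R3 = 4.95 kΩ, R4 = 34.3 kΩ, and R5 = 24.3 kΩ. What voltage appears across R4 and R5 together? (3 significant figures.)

Series total: ΣR = 27.1 + 7.71 + 4.95 + 34.3 + 24.3 = 98.36 kΩ.
R_{R4..R5} = 34.3 + 24.3 = 58.60 kΩ.
Voltage divider: V = V_supply · (58.60 / 98.36) = 3.39 × 0.5958 = 2.020 V.

V ≈ 2.02 V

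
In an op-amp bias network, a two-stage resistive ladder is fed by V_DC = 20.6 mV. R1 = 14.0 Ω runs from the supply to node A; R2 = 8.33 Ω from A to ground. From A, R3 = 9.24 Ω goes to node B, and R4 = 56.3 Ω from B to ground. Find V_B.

V_B ≈ 6.11 mV

Node A sees R2 in parallel with the series input of stage 2, R3 + R4 = 65.54 Ω.
Effective lower resistance at A: R2 ‖ 65.54 = 7.391 Ω.
So V_A = 20.6 × 0.3455 = 7.117 mV.
V_B = V_A × 0.8590 = 6.114 mV.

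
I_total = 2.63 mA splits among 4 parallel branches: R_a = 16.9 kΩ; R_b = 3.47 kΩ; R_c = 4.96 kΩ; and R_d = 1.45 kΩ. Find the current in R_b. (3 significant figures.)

Conductances: ΣG = 1/16.9 + 1/3.47 + 1/4.96 + 1/1.45 = 1.239 (1/kΩ).
Current divider: I(R_b) = I_total · G_k/ΣG = 2.63 × (0.2882/1.239) = 2.63 × 0.2327 = 0.6119 mA.

I ≈ 0.612 mA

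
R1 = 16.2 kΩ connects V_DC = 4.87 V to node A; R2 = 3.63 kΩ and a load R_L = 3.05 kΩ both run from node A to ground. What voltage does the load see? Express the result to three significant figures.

V_out ≈ 0.452 V

R2 ‖ R_L = (3.63 × 3.05)/(3.63 + 3.05) = 1.657 kΩ.
Voltage divider with the loaded lower leg: V_out = 4.87 × 1.657/(16.2 + 1.657) = 4.87 × 0.09281 = 0.4520 V.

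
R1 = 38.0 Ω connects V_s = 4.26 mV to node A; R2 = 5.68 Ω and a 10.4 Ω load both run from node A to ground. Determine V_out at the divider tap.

V_out ≈ 0.376 mV

First combine the lower leg with the load: R2 ‖ R_L = 3.674 Ω.
Now apply the divider: V_out = 4.26 × 0.08815 = 0.3755 mV.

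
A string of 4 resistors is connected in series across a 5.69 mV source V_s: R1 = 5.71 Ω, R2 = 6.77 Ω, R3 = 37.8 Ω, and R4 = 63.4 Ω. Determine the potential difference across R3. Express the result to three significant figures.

ΣR = 5.71 + 6.77 + 37.8 + 63.4 = 113.7 Ω.
V = V_s · R/ΣR = 5.69 × 0.3325 = 1.892 mV.

V ≈ 1.89 mV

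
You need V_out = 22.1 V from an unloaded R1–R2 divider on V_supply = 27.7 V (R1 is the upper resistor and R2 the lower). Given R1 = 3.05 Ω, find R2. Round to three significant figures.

R2 ≈ 12.0 Ω

The divider ratio is R2/(R1+R2) = 22.1/27.7 = 0.7978.
So R2 = R1 · V_out/(V_supply − V_out) = 3.05 × 22.1/(27.7 − 22.1) = 3.05 × 3.946 = 12.04 Ω.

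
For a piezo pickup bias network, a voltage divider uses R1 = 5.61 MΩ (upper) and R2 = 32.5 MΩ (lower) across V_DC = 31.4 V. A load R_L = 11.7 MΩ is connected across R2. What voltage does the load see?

R2 ‖ R_L = (32.5 × 11.7)/(32.5 + 11.7) = 8.603 MΩ.
Then V_out = V_DC · R2'/(R1 + R2') = 31.4 × 8.603/14.21 = 19.01 V.
(Unloaded it would be 26.8 V; the load pulls it down.)

V_out ≈ 19.0 V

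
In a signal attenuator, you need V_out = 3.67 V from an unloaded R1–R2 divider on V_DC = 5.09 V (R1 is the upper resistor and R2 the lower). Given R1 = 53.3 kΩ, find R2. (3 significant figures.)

R2 ≈ 138 kΩ

V_out/V_DC = R2/(R1+R2) = 0.7210.
R2 = R1 · 0.7210/(1 − 0.7210) = 137.8 kΩ.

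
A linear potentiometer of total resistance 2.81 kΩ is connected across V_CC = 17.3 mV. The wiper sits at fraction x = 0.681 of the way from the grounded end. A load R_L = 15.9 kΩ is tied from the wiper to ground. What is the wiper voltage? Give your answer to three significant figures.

V_out ≈ 11.3 mV

The pot divides into 0.8964 kΩ above the wiper and 1.914 kΩ below.
R_L loads the lower segment: effective lower R = 1.708 kΩ.
V_out = 17.3 × 1.708/(0.8964 + 1.708) = 11.35 mV.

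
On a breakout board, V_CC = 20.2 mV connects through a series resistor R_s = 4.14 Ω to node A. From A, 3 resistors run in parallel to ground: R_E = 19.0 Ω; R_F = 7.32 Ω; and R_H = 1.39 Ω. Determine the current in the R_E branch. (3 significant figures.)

I ≈ 0.223 mA

Equivalent of the parallel group: R_p = 1.101 Ω.
V_A = 20.2 × 1.101/5.241 = 4.242 mV.
I(R_E) = V_A / R_E = 4.242/19.0 = 0.2233 mA.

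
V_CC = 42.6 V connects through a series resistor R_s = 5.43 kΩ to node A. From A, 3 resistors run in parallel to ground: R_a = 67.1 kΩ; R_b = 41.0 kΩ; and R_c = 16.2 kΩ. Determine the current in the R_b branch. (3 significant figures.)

I ≈ 0.671 mA

Parallel bank: R_p = 1/(1/67.1 + 1/41.0 + 1/16.2) = 9.899 kΩ.
Node voltage V_A = V_CC · R_p/(R_s + R_p) = 42.6 × 0.6458 = 27.51 V.
I(R_b) = V_A / R_b = 27.51/41.0 = 0.6710 mA.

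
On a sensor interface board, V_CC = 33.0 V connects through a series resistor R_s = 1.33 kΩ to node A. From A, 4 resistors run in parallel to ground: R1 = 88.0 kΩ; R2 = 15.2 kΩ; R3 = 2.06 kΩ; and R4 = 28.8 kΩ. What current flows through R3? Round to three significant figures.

Equivalent of the parallel group: R_p = 1.674 kΩ.
V_A = 33.0 × 1.674/3.004 = 18.39 V.
I(R3) = V_A / R3 = 18.39/2.06 = 8.927 mA.
(Equivalently: I_total = 10.98 mA, then current-divider fraction G_k/ΣG = 0.8127.)

I ≈ 8.93 mA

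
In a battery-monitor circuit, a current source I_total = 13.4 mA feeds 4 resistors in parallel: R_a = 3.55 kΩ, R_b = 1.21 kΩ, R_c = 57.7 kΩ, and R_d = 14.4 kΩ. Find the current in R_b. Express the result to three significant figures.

Total conductance ΣG = 1/3.55 + 1/1.21 + 1/57.7 + 1/14.4 = 1.195 (units of 1/kΩ).
R_b takes the fraction G_k/ΣG = 0.8264/1.195 = 0.6916, so I = 13.4 × 0.6916 = 9.268 mA.

I ≈ 9.27 mA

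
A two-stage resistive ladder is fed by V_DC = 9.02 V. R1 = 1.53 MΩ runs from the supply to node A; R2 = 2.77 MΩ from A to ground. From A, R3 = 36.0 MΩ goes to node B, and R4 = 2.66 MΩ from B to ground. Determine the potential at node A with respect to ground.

V_A ≈ 5.67 V

Node A sees R2 in parallel with the series input of stage 2, R3 + R4 = 38.66 MΩ.
Effective lower resistance at A: R2 ‖ 38.66 = 2.585 MΩ.
So V_A = 9.02 × 0.6282 = 5.666 V.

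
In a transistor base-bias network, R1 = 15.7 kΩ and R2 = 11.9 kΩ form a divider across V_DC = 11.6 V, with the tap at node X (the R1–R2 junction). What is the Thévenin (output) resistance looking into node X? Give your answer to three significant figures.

Zeroing V_DC shorts the top of R1 to ground, so R_th = R1 ‖ R2 = 6.769 kΩ.

R_th ≈ 6.77 kΩ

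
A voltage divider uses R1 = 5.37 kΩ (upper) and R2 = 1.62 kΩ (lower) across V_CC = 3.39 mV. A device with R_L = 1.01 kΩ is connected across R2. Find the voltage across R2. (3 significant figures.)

V_out ≈ 0.352 mV

First combine the lower leg with the load: R2 ‖ R_L = 0.6221 kΩ.
Then V_out = V_CC · R2'/(R1 + R2') = 3.39 × 0.6221/5.992 = 0.3520 mV.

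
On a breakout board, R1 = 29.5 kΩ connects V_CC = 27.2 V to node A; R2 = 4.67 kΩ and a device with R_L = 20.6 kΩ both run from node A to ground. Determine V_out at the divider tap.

The load sits in parallel with R2, giving an effective lower resistance R2' = R2·R_L/(R2+R_L) = 3.807 kΩ.
Now apply the divider: V_out = 27.2 × 0.1143 = 3.109 V.

V_out ≈ 3.11 V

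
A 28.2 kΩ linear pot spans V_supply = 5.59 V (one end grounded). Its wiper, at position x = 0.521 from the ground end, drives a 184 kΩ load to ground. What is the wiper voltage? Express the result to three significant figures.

Lower segment x·R_p = 14.69 kΩ; upper segment (1−x)·R_p = 13.51 kΩ.
(x·R_p) ‖ R_L = 13.61 kΩ.
V_out = 5.59 × 13.61/(13.51 + 13.61) = 2.805 V.
(Unloaded: V_out = x·V_supply = 2.91 V.)

V_out ≈ 2.81 V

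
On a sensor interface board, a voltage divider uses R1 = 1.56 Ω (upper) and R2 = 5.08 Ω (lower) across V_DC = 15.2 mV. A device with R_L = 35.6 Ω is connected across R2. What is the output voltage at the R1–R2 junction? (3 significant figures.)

V_out ≈ 11.3 mV

First combine the lower leg with the load: R2 ‖ R_L = 4.446 Ω.
Now apply the divider: V_out = 15.2 × 0.7402 = 11.25 mV.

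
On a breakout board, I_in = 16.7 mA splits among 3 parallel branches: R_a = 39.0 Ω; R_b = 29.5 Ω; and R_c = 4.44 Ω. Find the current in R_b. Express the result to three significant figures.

I ≈ 1.99 mA

Total conductance ΣG = 1/39.0 + 1/29.5 + 1/4.44 = 0.2848 (units of 1/Ω).
R_b takes the fraction G_k/ΣG = 0.03390/0.2848 = 0.1190, so I = 16.7 × 0.1190 = 1.988 mA.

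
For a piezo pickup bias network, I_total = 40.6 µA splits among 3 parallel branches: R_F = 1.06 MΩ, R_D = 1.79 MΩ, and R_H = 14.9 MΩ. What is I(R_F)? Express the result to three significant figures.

I ≈ 24.4 µA

ΣG = 1/1.06 + 1/1.79 + 1/14.9 = 1.569.
R_F takes the fraction G_k/ΣG = 0.9434/1.569 = 0.6012, so I = 40.6 × 0.6012 = 24.41 µA.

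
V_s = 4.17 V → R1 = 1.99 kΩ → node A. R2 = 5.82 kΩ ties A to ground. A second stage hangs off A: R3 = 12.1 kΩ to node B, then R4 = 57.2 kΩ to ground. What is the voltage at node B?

Looking into the second stage from A: R3 + R4 = 69.30 kΩ appears in parallel with R2.
Effective lower resistance at A: R2 ‖ 69.30 = 5.369 kΩ.
V_A = 4.17 × 5.369/(1.99 + 5.369) = 3.042 V.
V_B = V_A × 0.8254 = 2.511 V.

V_B ≈ 2.51 V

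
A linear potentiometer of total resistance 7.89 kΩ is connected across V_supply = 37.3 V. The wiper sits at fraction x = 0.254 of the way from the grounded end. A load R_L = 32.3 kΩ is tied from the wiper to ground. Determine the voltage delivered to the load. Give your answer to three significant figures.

Lower segment x·R_p = 2.004 kΩ; upper segment (1−x)·R_p = 5.886 kΩ.
(x·R_p) ‖ R_L = 1.887 kΩ.
Then V_out = V_supply · 1.887/(5.886 + 1.887) = 9.055 V.

V_out ≈ 9.06 V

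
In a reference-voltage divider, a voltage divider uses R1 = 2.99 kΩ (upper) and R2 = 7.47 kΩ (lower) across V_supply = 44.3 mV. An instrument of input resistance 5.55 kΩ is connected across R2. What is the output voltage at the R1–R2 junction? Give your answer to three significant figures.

V_out ≈ 22.8 mV

The load sits in parallel with R2, giving an effective lower resistance R2' = R2·R_L/(R2+R_L) = 3.184 kΩ.
Then V_out = V_supply · R2'/(R1 + R2') = 44.3 × 3.184/6.174 = 22.85 mV.
(Unloaded it would be 31.6 mV; the load pulls it down.)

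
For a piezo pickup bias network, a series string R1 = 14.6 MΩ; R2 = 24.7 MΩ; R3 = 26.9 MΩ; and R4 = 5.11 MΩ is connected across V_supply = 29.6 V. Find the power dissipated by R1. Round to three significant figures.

P ≈ 2.52 µW

The common current is I = 29.6/71.31 = 0.4151 µA.
P = I²R = 0.1723 × 14.6 = 2.516 µW.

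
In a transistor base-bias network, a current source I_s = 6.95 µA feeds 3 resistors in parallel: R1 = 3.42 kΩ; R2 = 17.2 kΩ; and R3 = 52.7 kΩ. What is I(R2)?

I ≈ 1.09 µA

Total conductance ΣG = 1/3.42 + 1/17.2 + 1/52.7 = 0.3695 (units of 1/kΩ).
Current divider: I(R2) = I_s · G_k/ΣG = 6.95 × (0.05814/0.3695) = 6.95 × 0.1573 = 1.094 µA.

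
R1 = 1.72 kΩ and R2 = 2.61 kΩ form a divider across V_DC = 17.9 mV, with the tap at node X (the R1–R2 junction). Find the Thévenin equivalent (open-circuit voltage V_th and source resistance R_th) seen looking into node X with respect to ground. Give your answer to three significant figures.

V_th ≈ 10.8 mV, R_th ≈ 1.04 kΩ

V_th is the unloaded tap voltage: V_DC · R2/(R1+R2) = 17.9 × 0.6028 = 10.79 mV.
Zeroing V_DC shorts the top of R1 to ground, so R_th = R1 ‖ R2 = 1.037 kΩ.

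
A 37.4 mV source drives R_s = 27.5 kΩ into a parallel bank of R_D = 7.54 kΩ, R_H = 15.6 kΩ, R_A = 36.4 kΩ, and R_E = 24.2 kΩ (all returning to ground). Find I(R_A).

Parallel bank: R_p = 1/(1/7.54 + 1/15.6 + 1/36.4 + 1/24.2) = 3.766 kΩ.
V_A = 37.4 × 3.766/31.27 = 4.505 mV.
I(R_A) = V_A / R_A = 4.505/36.4 = 0.1238 µA.
(Equivalently: I_total = 1.196 µA, then current-divider fraction G_k/ΣG = 0.1035.)

I ≈ 0.124 µA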